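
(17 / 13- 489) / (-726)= 3170 / 4719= 0.67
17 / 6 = 2.83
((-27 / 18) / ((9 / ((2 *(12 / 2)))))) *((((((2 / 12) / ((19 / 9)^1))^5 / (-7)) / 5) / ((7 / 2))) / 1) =243 / 4853154040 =0.00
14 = 14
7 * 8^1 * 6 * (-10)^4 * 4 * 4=53760000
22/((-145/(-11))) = 242/145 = 1.67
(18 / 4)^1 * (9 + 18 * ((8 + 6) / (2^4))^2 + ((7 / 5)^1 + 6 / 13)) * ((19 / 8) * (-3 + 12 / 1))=78884523 / 33280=2370.33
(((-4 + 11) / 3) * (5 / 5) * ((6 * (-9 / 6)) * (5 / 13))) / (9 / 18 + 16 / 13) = -14 / 3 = -4.67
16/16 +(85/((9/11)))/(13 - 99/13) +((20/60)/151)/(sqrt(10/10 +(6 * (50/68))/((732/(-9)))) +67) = 2395984315505/118065519558 - 2 * sqrt(4068151)/8433251397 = 20.29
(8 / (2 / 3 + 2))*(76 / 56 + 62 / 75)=2293 / 350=6.55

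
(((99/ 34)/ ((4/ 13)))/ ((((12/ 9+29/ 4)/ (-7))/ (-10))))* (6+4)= 1351350/ 1751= 771.76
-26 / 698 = -13 / 349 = -0.04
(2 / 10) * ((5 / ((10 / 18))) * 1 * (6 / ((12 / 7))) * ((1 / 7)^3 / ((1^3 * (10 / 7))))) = 9 / 700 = 0.01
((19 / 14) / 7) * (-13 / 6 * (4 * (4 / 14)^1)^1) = -0.48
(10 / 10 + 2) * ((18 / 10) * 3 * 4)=324 / 5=64.80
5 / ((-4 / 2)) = -5 / 2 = -2.50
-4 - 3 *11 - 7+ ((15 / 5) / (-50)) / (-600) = -439999 / 10000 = -44.00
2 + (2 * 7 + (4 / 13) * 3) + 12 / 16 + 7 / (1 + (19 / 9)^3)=129263 / 7046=18.35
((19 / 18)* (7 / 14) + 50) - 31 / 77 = 138947 / 2772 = 50.13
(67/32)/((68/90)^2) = 135675/36992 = 3.67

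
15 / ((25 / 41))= 24.60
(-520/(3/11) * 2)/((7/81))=-308880/7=-44125.71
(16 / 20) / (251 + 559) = 2 / 2025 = 0.00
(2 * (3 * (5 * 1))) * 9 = 270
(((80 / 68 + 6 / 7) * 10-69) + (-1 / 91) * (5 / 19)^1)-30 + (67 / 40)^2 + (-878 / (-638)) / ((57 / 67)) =-3341445670411 / 45006561600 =-74.24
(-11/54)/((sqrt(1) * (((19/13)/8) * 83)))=-0.01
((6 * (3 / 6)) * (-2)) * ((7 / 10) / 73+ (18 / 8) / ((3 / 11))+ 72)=-351537 / 730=-481.56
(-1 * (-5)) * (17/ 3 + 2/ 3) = 95/ 3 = 31.67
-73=-73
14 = 14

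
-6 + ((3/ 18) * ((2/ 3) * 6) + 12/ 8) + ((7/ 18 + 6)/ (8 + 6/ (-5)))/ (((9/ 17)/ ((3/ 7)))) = -2323/ 756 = -3.07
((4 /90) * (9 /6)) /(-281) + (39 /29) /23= 163718 /2811405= 0.06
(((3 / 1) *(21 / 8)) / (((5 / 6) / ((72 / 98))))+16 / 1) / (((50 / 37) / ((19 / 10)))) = 32.26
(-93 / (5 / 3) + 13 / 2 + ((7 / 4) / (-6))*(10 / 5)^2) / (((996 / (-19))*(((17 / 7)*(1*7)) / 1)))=14383 / 253980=0.06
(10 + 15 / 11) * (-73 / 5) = -1825 / 11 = -165.91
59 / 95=0.62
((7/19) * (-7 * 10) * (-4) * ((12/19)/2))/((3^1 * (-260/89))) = -3.72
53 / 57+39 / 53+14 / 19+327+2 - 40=46333 / 159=291.40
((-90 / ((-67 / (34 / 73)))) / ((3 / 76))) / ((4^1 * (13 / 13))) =19380 / 4891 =3.96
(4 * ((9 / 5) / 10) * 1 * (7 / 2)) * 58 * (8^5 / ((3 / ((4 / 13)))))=159645696 / 325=491217.53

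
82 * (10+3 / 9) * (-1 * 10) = -25420 / 3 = -8473.33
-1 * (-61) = 61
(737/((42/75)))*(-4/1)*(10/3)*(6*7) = -737000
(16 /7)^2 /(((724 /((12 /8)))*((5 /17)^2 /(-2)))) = -55488 /221725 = -0.25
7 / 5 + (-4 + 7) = 22 / 5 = 4.40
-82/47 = -1.74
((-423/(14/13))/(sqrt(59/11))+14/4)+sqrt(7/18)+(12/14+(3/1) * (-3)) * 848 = -96623/14 - 5499 * sqrt(649)/826+sqrt(14)/6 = -7070.62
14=14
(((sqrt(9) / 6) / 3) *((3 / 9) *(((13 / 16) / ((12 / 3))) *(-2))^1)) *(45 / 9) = -65 / 576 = -0.11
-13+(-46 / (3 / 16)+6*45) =35 / 3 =11.67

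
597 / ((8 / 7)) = 4179 / 8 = 522.38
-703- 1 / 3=-2110 / 3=-703.33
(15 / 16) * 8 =15 / 2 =7.50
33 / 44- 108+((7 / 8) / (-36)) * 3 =-10303 / 96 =-107.32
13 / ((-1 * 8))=-13 / 8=-1.62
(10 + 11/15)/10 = 161/150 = 1.07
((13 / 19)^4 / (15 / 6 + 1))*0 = 0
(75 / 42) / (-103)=-25 / 1442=-0.02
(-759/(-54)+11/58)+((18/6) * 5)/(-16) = 55573/4176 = 13.31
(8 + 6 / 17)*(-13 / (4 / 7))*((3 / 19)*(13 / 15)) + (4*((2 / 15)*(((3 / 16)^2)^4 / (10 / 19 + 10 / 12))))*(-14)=-873684878016559 / 33598052761600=-26.00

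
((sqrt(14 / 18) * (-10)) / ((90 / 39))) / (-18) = 13 * sqrt(7) / 162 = 0.21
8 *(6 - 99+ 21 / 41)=-30336 / 41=-739.90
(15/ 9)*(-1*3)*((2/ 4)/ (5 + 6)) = -5/ 22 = -0.23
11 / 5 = 2.20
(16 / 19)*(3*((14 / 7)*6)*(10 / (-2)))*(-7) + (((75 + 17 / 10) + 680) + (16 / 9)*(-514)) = 903.97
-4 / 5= -0.80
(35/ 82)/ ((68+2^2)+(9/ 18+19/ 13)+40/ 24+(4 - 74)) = 0.08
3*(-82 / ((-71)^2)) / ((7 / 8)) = -1968 / 35287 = -0.06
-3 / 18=-1 / 6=-0.17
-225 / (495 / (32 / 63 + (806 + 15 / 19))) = -4831675 / 13167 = -366.95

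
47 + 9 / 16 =761 / 16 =47.56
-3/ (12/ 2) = -1/ 2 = -0.50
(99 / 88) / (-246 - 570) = -3 / 2176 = -0.00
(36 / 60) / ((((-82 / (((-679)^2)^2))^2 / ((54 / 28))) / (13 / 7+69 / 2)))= 38015868388251430286642781 / 134480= 282687896997705460192.17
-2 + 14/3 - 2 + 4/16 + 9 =119/12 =9.92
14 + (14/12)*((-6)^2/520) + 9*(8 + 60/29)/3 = 333929/7540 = 44.29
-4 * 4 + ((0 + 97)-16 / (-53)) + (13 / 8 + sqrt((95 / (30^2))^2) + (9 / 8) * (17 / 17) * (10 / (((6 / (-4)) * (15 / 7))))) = 1517479 / 19080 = 79.53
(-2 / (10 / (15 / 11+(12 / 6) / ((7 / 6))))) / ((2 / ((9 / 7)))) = -2133 / 5390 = -0.40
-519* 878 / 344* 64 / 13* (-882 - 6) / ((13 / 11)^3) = 4308666519168 / 1228123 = 3508334.69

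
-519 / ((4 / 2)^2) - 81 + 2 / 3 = -2521 / 12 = -210.08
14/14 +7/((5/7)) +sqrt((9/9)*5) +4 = sqrt(5) +74/5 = 17.04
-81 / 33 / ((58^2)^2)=-27 / 124481456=-0.00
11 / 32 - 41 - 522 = -562.66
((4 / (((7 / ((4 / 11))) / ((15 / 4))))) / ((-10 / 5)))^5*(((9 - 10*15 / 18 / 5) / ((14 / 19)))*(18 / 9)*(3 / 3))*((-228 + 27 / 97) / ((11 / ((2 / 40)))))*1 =339949710000 / 1837906442603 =0.18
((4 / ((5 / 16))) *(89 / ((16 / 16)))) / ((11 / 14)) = 79744 / 55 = 1449.89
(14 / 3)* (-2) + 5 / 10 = -53 / 6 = -8.83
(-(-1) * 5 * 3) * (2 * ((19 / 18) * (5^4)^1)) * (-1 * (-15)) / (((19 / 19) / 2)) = 593750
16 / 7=2.29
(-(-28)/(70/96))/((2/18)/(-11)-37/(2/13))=-38016/238105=-0.16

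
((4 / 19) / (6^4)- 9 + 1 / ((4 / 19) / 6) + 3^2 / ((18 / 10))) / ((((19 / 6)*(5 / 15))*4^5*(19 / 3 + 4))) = 150823 / 68757504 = 0.00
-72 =-72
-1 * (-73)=73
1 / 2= 0.50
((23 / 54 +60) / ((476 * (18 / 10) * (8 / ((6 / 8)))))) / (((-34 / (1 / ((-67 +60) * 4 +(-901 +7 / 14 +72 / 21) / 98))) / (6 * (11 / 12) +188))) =6875141 / 6788401920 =0.00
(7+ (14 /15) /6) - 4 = 142 /45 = 3.16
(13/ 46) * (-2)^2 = 26/ 23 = 1.13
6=6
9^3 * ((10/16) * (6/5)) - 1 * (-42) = 2355/4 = 588.75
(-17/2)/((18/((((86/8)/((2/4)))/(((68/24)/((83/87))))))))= -3569/1044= -3.42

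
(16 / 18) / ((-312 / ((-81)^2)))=-243 / 13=-18.69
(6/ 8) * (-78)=-117/ 2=-58.50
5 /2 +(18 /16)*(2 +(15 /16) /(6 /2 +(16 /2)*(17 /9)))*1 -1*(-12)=350687 /20864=16.81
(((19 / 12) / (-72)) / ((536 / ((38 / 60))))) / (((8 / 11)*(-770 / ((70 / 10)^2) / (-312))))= -32851 / 46310400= -0.00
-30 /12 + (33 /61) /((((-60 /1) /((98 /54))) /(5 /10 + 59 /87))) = -2887879 /1146312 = -2.52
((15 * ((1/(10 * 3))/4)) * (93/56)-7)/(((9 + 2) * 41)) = -3043/202048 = -0.02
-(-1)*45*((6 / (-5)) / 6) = -9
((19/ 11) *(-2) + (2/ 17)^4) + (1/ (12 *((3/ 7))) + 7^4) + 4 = 79435910705/ 33074316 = 2401.74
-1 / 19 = -0.05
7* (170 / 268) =595 / 134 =4.44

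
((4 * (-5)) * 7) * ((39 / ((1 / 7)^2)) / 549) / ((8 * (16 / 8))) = -22295 / 732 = -30.46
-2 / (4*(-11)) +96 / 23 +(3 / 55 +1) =1213 / 230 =5.27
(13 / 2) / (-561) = -13 / 1122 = -0.01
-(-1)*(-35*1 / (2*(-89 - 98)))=35 / 374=0.09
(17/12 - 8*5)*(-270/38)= 20835/76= 274.14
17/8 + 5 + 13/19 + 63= 10763/152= 70.81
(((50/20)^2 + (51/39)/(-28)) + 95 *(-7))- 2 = -120265/182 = -660.80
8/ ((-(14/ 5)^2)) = -1.02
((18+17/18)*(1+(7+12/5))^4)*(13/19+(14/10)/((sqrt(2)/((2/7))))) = 1246630528*sqrt(2)/28125+16206196864/106875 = 214321.44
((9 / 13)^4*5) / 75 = 2187 / 142805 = 0.02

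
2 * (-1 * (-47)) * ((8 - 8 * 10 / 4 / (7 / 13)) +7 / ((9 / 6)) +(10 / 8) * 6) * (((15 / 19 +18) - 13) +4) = -2077682 / 133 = -15621.67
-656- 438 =-1094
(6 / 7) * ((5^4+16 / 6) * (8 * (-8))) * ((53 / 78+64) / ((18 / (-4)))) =494898.69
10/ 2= 5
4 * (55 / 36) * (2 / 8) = 55 / 36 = 1.53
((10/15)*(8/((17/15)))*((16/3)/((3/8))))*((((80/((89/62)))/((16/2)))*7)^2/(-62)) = -3110912000/1211913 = -2566.94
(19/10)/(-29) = -0.07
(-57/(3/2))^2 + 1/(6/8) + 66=4534/3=1511.33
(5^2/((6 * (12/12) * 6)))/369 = 0.00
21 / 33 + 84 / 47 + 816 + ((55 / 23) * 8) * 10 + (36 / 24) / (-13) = 312137877 / 309166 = 1009.61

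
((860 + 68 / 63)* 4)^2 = 47085528064 / 3969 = 11863322.77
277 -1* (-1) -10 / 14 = 1941 / 7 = 277.29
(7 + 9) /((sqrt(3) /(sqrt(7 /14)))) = 8 *sqrt(6) /3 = 6.53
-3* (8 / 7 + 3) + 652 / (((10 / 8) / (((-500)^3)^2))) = 57049999999999999913 / 7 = 8149999999999999987.57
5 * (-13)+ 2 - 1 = -64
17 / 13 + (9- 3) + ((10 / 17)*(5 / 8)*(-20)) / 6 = 8065 / 1326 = 6.08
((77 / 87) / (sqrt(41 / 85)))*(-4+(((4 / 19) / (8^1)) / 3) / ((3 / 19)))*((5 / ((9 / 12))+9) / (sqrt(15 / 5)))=-256949*sqrt(10455) / 577854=-45.47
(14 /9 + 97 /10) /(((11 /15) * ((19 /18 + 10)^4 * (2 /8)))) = 70893792 /17250631211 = 0.00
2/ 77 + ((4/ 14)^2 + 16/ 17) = 9610/ 9163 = 1.05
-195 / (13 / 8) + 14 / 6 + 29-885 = -2921 / 3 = -973.67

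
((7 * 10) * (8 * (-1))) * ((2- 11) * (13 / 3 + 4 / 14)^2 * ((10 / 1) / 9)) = 7527200 / 63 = 119479.37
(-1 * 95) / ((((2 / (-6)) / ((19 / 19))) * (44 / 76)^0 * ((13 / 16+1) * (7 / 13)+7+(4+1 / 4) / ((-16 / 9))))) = 79040 / 1549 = 51.03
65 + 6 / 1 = 71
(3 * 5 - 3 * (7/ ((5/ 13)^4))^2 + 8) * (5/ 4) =-29975857903/ 78125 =-383690.98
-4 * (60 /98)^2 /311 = -3600 /746711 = -0.00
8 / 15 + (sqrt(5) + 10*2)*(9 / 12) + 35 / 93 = 3*sqrt(5) / 4 + 2466 / 155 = 17.59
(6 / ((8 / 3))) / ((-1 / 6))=-27 / 2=-13.50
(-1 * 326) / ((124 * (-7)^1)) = 163 / 434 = 0.38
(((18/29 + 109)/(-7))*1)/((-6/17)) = 54043/1218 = 44.37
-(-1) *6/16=3/8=0.38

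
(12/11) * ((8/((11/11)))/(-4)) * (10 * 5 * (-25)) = 30000/11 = 2727.27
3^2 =9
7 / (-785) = -7 / 785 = -0.01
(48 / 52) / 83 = 12 / 1079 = 0.01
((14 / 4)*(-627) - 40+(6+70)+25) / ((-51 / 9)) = 753 / 2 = 376.50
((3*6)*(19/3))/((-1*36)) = -19/6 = -3.17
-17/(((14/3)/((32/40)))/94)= -9588/35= -273.94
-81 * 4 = -324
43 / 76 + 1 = 119 / 76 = 1.57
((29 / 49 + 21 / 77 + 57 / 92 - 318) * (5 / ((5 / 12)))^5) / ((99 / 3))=-2386644.76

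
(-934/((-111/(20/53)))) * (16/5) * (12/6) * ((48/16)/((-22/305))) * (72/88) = -164085120/237281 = -691.52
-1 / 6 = -0.17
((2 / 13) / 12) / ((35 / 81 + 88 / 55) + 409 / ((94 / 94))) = 135 / 4328168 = 0.00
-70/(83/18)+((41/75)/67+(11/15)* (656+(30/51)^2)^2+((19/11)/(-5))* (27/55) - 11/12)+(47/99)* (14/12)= 47933954991245132059/151739173802700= 315897.03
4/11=0.36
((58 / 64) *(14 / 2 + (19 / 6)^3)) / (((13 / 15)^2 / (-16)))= -6068975 / 8112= -748.15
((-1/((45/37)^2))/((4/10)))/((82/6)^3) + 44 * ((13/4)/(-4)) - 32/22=-1692385273/45487860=-37.21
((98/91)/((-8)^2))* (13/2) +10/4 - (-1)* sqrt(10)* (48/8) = 167/64 +6* sqrt(10) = 21.58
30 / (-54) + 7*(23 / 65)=1.92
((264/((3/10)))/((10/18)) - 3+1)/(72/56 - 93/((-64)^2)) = 45359104/36213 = 1252.56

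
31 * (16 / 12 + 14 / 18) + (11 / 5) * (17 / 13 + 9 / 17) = 691039 / 9945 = 69.49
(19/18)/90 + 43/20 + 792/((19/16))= 10297589/15390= 669.11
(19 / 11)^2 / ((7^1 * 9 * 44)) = 361 / 335412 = 0.00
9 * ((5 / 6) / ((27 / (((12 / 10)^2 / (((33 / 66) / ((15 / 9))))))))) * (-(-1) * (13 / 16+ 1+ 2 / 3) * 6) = 119 / 6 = 19.83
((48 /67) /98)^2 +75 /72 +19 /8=441908561 /129337068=3.42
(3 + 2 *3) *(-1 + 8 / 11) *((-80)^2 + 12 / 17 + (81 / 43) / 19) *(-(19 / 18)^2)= 1689114839 / 96492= 17505.23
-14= -14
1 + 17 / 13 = 30 / 13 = 2.31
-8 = -8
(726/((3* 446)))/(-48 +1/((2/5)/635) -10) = 242/682157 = 0.00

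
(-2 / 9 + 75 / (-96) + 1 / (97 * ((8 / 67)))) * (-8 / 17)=25621 / 59364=0.43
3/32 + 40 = 1283/32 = 40.09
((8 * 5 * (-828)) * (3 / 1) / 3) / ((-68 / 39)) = 322920 / 17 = 18995.29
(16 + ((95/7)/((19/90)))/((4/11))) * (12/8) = 8097/28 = 289.18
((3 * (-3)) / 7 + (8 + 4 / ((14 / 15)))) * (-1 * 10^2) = -1100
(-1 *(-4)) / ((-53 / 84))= -336 / 53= -6.34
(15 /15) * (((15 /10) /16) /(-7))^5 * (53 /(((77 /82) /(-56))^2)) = -21649599 /266554179584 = -0.00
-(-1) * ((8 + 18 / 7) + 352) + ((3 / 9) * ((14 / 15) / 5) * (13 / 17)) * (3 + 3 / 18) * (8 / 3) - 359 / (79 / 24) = 4833689846 / 19037025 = 253.91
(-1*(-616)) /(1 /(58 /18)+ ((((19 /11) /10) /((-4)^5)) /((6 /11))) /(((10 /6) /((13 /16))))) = 4181196800 /2105491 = 1985.85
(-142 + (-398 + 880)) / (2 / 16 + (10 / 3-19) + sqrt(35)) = -3043680 / 118969-195840* sqrt(35) / 118969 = -35.32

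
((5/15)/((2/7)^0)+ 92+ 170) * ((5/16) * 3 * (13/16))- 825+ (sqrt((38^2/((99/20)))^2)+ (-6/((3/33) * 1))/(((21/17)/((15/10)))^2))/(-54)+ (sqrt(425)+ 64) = -18936995725/33530112+ 5 * sqrt(17) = -544.16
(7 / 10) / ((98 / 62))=0.44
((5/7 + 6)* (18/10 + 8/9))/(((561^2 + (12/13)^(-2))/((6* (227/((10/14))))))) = 123931104/1132999825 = 0.11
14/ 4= 7/ 2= 3.50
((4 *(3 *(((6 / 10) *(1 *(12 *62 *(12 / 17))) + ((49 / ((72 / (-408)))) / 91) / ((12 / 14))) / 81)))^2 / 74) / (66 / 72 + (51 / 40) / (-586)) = 360024182381750176 / 11436834009323385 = 31.48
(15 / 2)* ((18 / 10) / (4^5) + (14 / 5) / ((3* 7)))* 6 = 6225 / 1024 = 6.08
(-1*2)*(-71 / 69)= 2.06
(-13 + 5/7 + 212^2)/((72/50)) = 3931525/126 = 31202.58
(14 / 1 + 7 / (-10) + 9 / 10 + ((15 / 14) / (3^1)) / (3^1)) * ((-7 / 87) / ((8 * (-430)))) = 3007 / 8978400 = 0.00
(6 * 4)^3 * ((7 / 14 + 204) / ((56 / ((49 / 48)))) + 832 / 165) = 6668226 / 55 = 121240.47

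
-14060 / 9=-1562.22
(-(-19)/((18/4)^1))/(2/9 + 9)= 0.46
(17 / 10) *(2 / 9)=17 / 45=0.38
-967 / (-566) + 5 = 3797 / 566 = 6.71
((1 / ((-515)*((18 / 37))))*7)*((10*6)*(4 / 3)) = -2072 / 927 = -2.24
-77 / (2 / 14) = -539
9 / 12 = 3 / 4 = 0.75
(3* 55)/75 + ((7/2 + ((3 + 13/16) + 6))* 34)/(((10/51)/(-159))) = -29362513/80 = -367031.41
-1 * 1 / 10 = -1 / 10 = -0.10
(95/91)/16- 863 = -1256433/1456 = -862.93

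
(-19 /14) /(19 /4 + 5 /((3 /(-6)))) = 38 /147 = 0.26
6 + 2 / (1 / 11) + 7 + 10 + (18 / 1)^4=105021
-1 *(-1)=1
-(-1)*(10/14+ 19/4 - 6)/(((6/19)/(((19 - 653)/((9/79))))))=2379085/252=9440.81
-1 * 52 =-52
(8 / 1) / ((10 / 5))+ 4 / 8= 9 / 2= 4.50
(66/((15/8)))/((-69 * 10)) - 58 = -100138/1725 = -58.05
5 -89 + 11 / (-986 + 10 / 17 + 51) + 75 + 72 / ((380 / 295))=14149982 / 301815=46.88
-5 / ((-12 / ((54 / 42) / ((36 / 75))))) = 125 / 112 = 1.12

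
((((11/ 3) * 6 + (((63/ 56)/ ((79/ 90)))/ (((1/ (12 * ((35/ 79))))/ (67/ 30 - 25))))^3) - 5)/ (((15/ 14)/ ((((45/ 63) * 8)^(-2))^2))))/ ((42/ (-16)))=17430565737076955867369/ 14001837438009600000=1244.88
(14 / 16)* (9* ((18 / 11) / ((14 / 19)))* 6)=4617 / 44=104.93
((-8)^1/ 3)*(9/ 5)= -24/ 5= -4.80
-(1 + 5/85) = -18/17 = -1.06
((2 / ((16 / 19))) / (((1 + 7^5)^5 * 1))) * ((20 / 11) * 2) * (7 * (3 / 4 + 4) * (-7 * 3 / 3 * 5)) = -442225 / 59024575652851287457792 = -0.00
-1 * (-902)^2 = -813604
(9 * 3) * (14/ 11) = 378/ 11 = 34.36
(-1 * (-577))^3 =192100033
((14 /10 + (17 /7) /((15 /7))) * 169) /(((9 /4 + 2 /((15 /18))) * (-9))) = -25688 /2511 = -10.23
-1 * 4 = -4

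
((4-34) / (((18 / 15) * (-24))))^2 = 625 / 576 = 1.09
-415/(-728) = 415/728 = 0.57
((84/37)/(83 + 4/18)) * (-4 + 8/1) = 432/3959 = 0.11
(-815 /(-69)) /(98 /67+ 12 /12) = 10921 /2277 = 4.80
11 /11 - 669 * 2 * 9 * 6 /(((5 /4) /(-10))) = 578017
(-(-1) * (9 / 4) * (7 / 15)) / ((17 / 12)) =63 / 85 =0.74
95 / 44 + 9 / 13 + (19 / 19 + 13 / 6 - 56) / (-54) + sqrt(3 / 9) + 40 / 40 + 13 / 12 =sqrt(3) / 3 + 273967 / 46332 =6.49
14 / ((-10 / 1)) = -7 / 5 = -1.40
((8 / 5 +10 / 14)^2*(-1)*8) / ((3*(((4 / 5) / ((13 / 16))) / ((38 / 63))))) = -60021 / 6860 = -8.75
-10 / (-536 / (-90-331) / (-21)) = 44205 / 268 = 164.94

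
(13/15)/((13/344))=344/15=22.93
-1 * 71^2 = -5041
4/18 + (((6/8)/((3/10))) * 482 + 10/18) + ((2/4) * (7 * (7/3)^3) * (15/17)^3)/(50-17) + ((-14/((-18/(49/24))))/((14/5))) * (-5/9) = 253485321077/210119184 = 1206.39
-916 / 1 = -916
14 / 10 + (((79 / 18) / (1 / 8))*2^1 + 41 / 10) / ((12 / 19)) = 128603 / 1080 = 119.08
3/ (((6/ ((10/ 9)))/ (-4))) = -20/ 9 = -2.22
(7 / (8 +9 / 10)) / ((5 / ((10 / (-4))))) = -35 / 89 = -0.39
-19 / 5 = -3.80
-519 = -519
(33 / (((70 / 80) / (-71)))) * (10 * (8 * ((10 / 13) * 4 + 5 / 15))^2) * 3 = -10104765440 / 169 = -59791511.48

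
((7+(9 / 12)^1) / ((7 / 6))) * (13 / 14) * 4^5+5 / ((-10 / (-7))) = 619351 / 98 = 6319.91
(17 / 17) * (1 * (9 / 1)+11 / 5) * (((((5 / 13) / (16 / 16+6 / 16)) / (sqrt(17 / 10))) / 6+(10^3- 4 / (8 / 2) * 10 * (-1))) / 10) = 112 * sqrt(170) / 36465+5656 / 5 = 1131.24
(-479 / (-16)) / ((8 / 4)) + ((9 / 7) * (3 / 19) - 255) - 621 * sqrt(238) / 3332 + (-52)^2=10487515 / 4256 - 621 * sqrt(238) / 3332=2461.30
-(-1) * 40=40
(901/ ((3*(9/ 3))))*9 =901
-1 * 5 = -5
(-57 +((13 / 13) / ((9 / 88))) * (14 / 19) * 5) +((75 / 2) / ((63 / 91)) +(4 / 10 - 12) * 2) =17083 / 1710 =9.99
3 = 3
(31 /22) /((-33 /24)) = -1.02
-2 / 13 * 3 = -0.46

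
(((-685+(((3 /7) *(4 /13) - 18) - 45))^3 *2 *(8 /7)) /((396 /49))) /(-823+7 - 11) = 1260837887678464 /8813874069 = 143051.50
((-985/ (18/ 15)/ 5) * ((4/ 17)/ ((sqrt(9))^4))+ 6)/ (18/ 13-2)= -37076/ 4131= -8.98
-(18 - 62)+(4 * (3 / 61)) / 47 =126160 / 2867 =44.00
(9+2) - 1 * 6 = 5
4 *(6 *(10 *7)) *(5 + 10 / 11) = 109200 / 11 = 9927.27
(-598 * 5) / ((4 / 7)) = -10465 / 2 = -5232.50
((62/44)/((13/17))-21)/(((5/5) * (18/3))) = -5479/1716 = -3.19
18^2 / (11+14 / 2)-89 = -71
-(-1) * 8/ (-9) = -8/ 9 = -0.89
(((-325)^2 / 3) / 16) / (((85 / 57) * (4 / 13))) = 5217875 / 1088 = 4795.84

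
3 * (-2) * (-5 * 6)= 180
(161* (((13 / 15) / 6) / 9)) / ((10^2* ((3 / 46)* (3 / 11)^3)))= 64073009 / 3280500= 19.53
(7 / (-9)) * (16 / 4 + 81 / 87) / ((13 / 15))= -385 / 87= -4.43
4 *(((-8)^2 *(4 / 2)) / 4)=128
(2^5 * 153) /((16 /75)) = 22950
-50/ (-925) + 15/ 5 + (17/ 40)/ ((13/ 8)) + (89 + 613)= 1696284/ 2405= 705.32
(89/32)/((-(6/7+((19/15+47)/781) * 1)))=-7298445/2411456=-3.03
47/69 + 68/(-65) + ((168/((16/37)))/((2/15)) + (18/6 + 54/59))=3087845633/1058460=2917.30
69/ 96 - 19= -585/ 32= -18.28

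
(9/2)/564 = 3/376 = 0.01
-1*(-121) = 121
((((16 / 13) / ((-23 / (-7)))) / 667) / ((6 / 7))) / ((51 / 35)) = 13720 / 30513249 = 0.00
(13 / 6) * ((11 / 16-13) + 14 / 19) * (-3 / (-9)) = -5083 / 608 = -8.36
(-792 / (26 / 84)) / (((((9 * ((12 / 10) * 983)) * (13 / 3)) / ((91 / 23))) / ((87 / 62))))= -2813580 / 9111427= -0.31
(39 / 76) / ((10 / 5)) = 39 / 152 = 0.26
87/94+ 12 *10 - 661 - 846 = -130291/94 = -1386.07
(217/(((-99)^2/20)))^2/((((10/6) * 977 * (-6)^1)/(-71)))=133732760/93850230177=0.00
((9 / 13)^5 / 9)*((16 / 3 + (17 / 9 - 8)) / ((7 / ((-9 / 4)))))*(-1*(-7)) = 45927 / 1485172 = 0.03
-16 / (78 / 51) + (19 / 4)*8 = 358 / 13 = 27.54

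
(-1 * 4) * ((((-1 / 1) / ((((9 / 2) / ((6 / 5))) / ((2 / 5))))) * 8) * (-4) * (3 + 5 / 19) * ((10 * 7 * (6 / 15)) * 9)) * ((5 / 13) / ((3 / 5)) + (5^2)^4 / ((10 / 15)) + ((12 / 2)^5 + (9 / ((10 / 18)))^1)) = -205813345325056 / 30875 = -6666019281.78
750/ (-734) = -375/ 367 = -1.02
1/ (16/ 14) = 7/ 8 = 0.88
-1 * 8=-8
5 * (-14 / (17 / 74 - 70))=5180 / 5163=1.00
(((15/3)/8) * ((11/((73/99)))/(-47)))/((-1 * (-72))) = -605/219584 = -0.00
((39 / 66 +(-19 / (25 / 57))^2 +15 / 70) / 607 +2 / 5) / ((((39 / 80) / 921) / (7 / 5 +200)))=504709005343952 / 379754375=1329040.66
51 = 51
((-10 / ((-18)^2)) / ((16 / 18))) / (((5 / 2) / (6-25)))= 19 / 72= 0.26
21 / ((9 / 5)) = 35 / 3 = 11.67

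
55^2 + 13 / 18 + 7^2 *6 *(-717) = -3739901 / 18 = -207772.28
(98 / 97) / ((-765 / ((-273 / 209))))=8918 / 5169615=0.00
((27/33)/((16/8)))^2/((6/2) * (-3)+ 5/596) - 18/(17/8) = -93580389/11023463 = -8.49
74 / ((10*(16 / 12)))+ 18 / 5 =183 / 20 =9.15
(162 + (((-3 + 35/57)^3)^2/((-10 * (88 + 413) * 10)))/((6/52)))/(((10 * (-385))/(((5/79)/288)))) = -104363244999489383/11288297116416510036000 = -0.00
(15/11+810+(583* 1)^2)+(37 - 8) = 3748023/11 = 340729.36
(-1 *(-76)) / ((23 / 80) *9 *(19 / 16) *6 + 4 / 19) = 924160 / 226741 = 4.08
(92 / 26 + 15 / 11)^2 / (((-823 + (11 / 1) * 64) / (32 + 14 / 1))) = -22604446 / 2433431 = -9.29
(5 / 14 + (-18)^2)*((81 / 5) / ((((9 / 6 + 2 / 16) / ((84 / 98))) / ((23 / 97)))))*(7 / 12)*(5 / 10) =8459883 / 44135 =191.68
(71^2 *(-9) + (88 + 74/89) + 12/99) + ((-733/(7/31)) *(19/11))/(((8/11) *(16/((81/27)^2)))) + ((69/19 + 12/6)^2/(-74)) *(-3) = -1743963647418053/35149640064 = -49615.41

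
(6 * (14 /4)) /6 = 7 /2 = 3.50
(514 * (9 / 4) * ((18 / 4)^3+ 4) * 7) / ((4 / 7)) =86249457 / 64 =1347647.77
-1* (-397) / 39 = 397 / 39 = 10.18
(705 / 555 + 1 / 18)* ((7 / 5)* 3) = 6181 / 1110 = 5.57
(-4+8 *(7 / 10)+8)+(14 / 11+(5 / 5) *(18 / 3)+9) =25.87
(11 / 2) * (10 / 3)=55 / 3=18.33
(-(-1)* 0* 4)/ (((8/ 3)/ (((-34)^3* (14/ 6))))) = 0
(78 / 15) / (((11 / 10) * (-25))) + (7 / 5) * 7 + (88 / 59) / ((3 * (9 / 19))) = 10.66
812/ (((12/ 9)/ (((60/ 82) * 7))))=127890/ 41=3119.27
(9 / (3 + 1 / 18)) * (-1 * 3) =-486 / 55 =-8.84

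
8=8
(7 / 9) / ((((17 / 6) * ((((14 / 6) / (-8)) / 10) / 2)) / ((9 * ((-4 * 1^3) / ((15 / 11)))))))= 8448 / 17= 496.94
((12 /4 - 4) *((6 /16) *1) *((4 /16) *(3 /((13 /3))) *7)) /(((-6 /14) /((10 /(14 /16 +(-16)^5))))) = -2205 /218103626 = -0.00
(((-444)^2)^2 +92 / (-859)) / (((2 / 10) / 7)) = 1168404144039020 / 859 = 1360191087356.25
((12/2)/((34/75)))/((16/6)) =675/136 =4.96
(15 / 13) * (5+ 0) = 75 / 13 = 5.77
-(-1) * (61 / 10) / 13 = 61 / 130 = 0.47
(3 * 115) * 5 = 1725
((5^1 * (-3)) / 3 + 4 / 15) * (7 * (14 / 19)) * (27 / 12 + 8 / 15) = -580993 / 8550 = -67.95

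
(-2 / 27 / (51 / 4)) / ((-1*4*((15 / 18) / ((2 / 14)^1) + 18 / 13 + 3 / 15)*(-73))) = -260 / 96935751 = -0.00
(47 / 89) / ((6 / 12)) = 1.06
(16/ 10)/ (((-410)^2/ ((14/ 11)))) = 28/ 2311375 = 0.00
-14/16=-7/8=-0.88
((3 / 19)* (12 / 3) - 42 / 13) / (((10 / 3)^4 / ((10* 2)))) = -26001 / 61750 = -0.42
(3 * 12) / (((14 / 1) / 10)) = 180 / 7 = 25.71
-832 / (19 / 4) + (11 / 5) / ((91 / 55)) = -300549 / 1729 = -173.83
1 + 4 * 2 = 9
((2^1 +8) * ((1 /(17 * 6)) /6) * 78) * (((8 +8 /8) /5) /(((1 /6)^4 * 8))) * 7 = 44226 /17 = 2601.53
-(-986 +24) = 962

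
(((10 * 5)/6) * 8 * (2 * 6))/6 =400/3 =133.33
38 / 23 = 1.65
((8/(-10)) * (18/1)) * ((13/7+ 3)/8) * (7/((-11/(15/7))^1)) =918/77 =11.92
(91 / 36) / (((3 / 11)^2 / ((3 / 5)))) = 11011 / 540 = 20.39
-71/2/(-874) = 71/1748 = 0.04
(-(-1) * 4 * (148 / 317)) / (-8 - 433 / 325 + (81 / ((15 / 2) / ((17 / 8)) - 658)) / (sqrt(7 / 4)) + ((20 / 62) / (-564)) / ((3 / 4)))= -10869341956848170811124200 / 54315239901274961247346963 + 41181821858972089035000 * sqrt(7) / 54315239901274961247346963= -0.20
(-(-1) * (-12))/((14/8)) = -48/7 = -6.86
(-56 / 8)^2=49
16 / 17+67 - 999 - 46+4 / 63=-1046362 / 1071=-977.00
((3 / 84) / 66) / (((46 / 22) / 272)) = 34 / 483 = 0.07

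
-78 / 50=-39 / 25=-1.56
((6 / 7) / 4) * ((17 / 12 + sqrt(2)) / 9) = sqrt(2) / 42 + 17 / 504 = 0.07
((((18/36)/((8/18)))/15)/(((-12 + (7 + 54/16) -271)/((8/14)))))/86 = -2/1094135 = -0.00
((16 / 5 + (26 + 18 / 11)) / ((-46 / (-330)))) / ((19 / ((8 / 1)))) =40704 / 437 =93.14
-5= -5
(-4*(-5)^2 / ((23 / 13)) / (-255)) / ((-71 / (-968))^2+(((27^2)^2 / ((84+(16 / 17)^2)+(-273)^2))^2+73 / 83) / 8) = 9402366089821846743796480 / 273885779466406585800483591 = 0.03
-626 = -626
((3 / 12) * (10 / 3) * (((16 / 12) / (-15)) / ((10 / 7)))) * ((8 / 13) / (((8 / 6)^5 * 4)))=-63 / 33280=-0.00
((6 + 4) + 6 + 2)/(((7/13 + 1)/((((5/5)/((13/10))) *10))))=90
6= 6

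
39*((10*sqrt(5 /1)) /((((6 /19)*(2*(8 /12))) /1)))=3705*sqrt(5) /4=2071.16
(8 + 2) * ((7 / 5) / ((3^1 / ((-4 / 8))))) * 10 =-70 / 3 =-23.33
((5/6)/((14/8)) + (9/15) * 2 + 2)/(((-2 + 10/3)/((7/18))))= 1.07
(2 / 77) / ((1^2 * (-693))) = -2 / 53361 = -0.00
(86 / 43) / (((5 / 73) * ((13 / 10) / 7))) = 157.23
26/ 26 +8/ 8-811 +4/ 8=-1617/ 2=-808.50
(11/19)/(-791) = -11/15029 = -0.00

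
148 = 148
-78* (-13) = 1014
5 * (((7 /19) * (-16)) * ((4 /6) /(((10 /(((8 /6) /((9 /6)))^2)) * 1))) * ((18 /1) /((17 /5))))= -71680 /8721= -8.22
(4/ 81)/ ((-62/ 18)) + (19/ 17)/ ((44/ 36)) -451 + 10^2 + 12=-17639686/ 52173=-338.10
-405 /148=-2.74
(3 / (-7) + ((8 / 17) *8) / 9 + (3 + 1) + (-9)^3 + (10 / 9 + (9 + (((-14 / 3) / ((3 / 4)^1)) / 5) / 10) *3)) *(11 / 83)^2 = -753001997 / 61484325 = -12.25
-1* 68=-68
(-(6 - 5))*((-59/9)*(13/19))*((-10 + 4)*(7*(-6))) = 21476/19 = 1130.32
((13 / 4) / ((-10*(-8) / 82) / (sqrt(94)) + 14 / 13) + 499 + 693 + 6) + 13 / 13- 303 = 27600973505 / 30700344- 450385*sqrt(94) / 15350172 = 898.76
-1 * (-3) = 3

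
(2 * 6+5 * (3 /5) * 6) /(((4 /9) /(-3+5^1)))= 135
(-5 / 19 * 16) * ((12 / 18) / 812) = -40 / 11571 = -0.00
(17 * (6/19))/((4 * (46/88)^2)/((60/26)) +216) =1481040/59720743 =0.02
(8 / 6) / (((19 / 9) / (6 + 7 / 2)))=6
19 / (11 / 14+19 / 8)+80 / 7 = 21608 / 1239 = 17.44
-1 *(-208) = 208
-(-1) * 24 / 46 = 12 / 23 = 0.52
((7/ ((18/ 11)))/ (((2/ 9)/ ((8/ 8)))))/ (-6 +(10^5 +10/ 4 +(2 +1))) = 77/ 399998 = 0.00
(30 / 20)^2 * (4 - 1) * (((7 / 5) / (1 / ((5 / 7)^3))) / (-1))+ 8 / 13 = -7207 / 2548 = -2.83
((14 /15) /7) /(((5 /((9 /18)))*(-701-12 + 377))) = -1 /25200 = -0.00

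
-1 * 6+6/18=-17/3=-5.67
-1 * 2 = -2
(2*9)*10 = 180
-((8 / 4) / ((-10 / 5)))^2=-1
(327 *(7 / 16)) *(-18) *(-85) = 1751085 / 8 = 218885.62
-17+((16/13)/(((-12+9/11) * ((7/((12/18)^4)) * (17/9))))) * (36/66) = -9704843/570843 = -17.00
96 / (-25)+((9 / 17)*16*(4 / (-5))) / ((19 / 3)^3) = -11271648 / 2915075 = -3.87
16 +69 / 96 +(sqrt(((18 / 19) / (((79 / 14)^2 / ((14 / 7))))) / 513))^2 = 3616091693 / 216288096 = 16.72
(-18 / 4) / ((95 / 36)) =-162 / 95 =-1.71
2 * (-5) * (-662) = 6620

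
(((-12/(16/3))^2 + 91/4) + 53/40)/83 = 2331/6640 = 0.35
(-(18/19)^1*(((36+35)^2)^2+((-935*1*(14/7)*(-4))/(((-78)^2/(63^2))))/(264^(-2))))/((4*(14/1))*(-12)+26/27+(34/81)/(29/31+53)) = 3962718719886168/7679261473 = 516028.62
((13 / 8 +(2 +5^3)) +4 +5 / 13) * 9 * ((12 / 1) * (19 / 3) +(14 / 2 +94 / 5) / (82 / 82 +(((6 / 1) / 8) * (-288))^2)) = 2207305541133 / 24261640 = 90979.24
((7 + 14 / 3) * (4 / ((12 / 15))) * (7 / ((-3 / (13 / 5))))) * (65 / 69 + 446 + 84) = -116682475 / 621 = -187894.48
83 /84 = 0.99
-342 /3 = -114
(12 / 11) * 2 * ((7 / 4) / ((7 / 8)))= 48 / 11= 4.36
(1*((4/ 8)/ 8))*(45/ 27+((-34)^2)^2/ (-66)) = -668113/ 528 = -1265.37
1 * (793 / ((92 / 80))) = 689.57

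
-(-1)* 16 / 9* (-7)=-112 / 9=-12.44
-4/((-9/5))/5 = 0.44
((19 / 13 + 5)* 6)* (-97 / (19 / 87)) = -4253256 / 247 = -17219.66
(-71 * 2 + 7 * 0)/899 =-142/899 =-0.16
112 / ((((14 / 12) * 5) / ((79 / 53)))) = 7584 / 265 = 28.62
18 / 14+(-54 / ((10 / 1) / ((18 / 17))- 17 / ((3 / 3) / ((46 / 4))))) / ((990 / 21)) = 1.29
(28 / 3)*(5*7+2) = 1036 / 3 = 345.33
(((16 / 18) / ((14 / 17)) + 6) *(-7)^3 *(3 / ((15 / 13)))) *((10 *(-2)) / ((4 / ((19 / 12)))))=49980.91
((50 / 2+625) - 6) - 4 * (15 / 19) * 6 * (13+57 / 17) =107932 / 323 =334.15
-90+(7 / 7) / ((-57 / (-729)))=-1467 / 19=-77.21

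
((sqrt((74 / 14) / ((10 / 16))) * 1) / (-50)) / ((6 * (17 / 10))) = -sqrt(2590) / 8925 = -0.01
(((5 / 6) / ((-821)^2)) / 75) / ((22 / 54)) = 0.00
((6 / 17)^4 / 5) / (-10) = -648 / 2088025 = -0.00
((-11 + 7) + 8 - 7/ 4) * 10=45/ 2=22.50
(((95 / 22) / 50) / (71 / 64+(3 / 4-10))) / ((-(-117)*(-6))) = 152 / 10057905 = 0.00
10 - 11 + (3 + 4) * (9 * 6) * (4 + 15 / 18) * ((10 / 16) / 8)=9071 / 64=141.73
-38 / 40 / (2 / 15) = -7.12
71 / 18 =3.94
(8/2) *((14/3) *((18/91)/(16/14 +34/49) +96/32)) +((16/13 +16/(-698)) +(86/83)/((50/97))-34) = 769001951/28242825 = 27.23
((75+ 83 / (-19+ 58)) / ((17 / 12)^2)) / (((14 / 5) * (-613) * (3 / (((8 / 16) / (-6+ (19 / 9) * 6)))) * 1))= -9024 / 16121287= -0.00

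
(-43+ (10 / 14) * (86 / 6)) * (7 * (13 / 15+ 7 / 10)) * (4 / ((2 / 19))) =-614384 / 45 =-13652.98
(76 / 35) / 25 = 76 / 875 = 0.09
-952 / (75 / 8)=-101.55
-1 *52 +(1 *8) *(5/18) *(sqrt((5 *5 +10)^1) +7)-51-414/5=-7661/45 +20 *sqrt(35)/9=-157.10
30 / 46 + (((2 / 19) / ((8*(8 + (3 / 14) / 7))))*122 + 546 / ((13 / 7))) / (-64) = -86826053 / 22010816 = -3.94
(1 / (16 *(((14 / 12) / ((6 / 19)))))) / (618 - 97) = 9 / 277172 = 0.00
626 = 626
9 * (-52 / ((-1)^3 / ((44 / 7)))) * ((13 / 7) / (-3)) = -89232 / 49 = -1821.06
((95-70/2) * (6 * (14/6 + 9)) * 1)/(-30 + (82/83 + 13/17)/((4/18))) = -184.51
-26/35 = -0.74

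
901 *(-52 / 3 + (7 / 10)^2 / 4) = -18608353 / 1200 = -15506.96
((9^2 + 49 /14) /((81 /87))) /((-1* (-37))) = 4901 /1998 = 2.45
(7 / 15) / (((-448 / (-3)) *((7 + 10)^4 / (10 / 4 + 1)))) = 7 / 53453440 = 0.00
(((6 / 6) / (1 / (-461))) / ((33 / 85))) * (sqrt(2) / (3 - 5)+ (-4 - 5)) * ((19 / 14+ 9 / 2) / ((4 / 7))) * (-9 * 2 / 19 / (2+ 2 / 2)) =-14459265 / 418 - 1606585 * sqrt(2) / 836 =-37309.31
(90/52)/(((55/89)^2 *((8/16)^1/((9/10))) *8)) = 641601/629200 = 1.02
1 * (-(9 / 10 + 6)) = -69 / 10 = -6.90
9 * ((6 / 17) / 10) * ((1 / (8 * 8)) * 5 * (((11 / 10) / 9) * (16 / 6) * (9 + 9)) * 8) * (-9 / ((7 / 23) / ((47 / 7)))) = -963171 / 4165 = -231.25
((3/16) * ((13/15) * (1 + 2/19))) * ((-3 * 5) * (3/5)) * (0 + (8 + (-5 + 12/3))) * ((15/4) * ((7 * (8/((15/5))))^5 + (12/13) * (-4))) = -21925973111/228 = -96166548.73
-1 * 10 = -10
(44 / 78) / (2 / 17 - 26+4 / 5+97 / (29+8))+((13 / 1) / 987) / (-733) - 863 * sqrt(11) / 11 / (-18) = -5565863607 / 221456161199+863 * sqrt(11) / 198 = 14.43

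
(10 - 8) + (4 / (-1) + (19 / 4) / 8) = -45 / 32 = -1.41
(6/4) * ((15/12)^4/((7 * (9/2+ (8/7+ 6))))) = 1875/41728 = 0.04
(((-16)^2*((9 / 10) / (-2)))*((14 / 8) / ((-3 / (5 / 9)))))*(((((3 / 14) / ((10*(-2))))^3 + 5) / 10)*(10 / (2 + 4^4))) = 109759973 / 151704000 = 0.72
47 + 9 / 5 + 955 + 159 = 5814 / 5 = 1162.80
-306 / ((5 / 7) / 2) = -4284 / 5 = -856.80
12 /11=1.09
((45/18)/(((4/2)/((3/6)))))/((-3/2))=-5/12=-0.42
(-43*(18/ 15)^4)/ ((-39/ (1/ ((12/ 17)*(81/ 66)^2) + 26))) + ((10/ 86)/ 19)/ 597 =6590509807451/ 106999936875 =61.59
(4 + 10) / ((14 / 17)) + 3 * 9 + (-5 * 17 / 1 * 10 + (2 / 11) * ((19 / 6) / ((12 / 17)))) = -318853 / 396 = -805.18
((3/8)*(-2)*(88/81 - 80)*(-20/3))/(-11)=31960/891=35.87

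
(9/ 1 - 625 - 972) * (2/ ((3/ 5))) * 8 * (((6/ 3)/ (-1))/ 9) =9410.37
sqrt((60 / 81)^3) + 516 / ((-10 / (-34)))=40* sqrt(15) / 243 + 8772 / 5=1755.04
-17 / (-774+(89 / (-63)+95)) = 1071 / 42866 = 0.02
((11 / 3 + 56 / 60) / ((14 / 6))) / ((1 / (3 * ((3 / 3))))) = 207 / 35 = 5.91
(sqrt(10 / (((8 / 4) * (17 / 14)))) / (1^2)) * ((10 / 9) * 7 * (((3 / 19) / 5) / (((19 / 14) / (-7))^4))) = 1291315424 * sqrt(1190) / 126281049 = 352.75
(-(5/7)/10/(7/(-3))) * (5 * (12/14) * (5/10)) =45/686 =0.07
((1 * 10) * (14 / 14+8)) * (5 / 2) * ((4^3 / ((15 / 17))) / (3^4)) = 5440 / 27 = 201.48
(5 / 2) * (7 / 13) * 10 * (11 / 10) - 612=-15527 / 26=-597.19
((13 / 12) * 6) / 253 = 13 / 506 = 0.03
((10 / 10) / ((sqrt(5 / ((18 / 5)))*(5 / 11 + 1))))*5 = 33*sqrt(2) / 16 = 2.92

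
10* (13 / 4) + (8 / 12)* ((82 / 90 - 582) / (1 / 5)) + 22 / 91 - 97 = -9834001 / 4914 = -2001.22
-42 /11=-3.82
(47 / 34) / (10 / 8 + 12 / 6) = 94 / 221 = 0.43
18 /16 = 9 /8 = 1.12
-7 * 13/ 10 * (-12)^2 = -1310.40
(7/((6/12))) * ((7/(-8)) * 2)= -49/2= -24.50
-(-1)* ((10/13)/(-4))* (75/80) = -75/416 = -0.18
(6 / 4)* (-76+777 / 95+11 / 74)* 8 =-2854422 / 3515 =-812.07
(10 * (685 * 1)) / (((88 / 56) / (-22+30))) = 383600 / 11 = 34872.73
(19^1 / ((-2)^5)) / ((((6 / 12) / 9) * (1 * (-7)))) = 171 / 112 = 1.53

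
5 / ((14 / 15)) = 75 / 14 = 5.36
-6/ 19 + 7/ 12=61/ 228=0.27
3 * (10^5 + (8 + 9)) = 300051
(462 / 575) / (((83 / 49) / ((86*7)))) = 13628076 / 47725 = 285.55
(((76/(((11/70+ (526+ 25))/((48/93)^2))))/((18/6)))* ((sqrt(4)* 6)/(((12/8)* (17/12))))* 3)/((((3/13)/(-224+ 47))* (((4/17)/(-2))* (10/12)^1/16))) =25965.25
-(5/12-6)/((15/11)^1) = 737/180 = 4.09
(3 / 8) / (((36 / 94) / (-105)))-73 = -2813 / 16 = -175.81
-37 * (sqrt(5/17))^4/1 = -925/289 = -3.20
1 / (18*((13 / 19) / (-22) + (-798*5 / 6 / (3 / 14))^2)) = 209 / 36230609683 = 0.00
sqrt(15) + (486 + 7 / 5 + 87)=sqrt(15) + 2872 / 5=578.27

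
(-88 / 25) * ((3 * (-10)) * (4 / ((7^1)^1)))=60.34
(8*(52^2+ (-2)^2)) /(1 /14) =303296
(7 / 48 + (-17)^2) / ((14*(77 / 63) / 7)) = 41637 / 352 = 118.29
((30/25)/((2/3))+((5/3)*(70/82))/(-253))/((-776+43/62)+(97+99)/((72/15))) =-4327538/1771345345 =-0.00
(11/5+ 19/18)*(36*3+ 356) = 67976/45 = 1510.58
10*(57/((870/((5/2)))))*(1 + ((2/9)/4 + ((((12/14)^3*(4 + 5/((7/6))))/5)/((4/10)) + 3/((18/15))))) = 6327380/626661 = 10.10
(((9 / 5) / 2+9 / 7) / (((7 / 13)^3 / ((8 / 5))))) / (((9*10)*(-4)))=-37349 / 600250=-0.06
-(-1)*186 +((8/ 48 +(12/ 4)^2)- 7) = 1129/ 6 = 188.17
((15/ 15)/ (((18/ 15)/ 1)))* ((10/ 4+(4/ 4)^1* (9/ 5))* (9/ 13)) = 129/ 52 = 2.48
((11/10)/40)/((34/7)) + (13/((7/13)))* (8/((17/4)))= 4326939/95200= 45.45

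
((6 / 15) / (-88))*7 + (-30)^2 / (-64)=-12403 / 880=-14.09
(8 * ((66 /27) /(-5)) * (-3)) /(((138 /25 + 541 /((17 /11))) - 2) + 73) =935 /33993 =0.03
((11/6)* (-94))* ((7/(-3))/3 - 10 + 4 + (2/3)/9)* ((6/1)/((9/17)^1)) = 3181618/243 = 13093.08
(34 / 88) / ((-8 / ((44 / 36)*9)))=-17 / 32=-0.53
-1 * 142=-142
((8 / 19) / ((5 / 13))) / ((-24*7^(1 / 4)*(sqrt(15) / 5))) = -13*sqrt(15)*7^(3 / 4) / 5985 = -0.04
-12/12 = -1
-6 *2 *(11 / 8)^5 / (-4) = 483153 / 32768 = 14.74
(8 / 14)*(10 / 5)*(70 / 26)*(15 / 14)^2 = 2250 / 637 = 3.53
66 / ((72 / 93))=341 / 4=85.25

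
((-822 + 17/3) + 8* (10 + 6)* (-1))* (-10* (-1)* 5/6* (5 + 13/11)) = -4816100/99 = -48647.47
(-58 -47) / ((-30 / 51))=357 / 2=178.50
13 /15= 0.87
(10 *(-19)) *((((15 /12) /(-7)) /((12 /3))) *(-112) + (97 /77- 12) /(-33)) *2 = -5142160 /2541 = -2023.68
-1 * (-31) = 31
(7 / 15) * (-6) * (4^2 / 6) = -112 / 15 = -7.47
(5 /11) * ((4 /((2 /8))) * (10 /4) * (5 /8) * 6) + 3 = 783 /11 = 71.18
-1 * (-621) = 621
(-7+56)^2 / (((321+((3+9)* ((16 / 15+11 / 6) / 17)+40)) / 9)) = 1836765 / 30859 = 59.52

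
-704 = -704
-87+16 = -71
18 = 18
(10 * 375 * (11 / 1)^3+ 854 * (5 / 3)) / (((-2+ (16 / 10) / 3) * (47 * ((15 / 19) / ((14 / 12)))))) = -498019165 / 4653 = -107031.84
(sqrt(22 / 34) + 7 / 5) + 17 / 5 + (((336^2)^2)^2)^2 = sqrt(187) / 17 + 131946672543778890584592849560957280583704 / 5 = 26389334508755778116918570000000000000000.00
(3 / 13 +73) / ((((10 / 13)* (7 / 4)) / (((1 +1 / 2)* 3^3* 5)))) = 11016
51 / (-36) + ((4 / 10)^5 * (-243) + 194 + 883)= 40241063 / 37500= 1073.10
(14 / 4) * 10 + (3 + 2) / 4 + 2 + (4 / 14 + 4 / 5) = 39.34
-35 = -35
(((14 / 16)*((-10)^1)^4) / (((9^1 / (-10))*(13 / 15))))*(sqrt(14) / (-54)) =218750*sqrt(14) / 1053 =777.29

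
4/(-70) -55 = -1927/35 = -55.06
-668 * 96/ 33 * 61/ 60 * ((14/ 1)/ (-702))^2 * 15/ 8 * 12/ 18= -3993304/ 4065633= -0.98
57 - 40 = 17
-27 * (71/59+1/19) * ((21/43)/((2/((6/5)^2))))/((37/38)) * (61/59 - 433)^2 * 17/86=-158675727342375936/351264838175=-451726.76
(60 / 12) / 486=5 / 486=0.01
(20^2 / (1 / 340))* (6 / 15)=54400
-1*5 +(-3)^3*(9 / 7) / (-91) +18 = 8524 / 637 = 13.38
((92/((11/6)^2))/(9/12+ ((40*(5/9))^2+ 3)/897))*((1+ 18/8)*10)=31283197920/45852103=682.26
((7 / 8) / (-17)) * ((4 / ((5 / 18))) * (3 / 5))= -189 / 425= -0.44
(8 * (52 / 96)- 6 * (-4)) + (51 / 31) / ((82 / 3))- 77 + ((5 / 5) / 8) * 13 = -1433123 / 30504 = -46.98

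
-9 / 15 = -3 / 5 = -0.60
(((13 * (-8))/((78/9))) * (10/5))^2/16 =36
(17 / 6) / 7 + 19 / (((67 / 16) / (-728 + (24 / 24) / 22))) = -102227231 / 30954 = -3302.55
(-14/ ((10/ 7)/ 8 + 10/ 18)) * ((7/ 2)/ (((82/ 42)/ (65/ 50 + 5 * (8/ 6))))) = -10329102/ 37925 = -272.36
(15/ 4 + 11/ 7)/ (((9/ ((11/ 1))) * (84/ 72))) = 1639/ 294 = 5.57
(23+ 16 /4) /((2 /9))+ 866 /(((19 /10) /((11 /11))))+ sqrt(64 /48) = 2 * sqrt(3) /3+ 21937 /38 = 578.44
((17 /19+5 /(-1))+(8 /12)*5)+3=127 /57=2.23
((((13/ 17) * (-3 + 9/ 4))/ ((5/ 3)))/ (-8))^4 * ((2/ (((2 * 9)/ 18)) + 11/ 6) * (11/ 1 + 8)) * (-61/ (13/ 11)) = -0.01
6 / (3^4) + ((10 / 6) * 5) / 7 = 239 / 189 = 1.26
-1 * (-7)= 7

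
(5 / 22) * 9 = 45 / 22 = 2.05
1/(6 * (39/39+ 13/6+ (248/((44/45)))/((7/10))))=77/168863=0.00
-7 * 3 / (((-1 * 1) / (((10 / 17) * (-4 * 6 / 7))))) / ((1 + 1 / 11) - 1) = -7920 / 17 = -465.88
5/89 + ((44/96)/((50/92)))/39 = 81017/1041300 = 0.08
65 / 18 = 3.61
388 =388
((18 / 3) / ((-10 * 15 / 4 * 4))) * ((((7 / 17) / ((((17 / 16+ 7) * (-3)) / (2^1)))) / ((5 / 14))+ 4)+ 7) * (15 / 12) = -358709 / 657900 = -0.55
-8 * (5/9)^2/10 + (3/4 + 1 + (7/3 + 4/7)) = 9997/2268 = 4.41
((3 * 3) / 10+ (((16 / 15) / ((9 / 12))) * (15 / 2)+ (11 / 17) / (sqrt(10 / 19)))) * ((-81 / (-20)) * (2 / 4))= 891 * sqrt(190) / 6800+ 9369 / 400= 25.23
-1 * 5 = -5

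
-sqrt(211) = -14.53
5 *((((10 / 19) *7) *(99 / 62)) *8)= 138600 / 589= 235.31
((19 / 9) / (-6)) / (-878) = 19 / 47412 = 0.00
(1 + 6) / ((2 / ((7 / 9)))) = 49 / 18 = 2.72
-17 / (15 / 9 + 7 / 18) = -306 / 37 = -8.27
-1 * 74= -74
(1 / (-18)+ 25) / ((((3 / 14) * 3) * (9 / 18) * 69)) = 6286 / 5589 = 1.12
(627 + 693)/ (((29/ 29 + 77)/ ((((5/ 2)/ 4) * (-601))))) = -165275/ 26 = -6356.73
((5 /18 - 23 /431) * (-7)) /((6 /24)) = -24374 /3879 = -6.28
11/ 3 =3.67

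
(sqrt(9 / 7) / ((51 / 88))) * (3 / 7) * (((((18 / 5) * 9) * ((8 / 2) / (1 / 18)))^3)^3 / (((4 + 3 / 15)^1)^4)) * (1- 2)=-13024063552899030274034964265168797696 * sqrt(7) / 6250103125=-5513258346512668005580951000.00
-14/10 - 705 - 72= -3892/5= -778.40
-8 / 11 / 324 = -2 / 891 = -0.00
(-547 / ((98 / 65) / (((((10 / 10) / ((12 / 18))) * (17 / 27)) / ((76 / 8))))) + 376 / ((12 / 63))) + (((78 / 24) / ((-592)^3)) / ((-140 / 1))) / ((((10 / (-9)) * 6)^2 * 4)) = 431226771110887564049 / 222519092576256000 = 1937.93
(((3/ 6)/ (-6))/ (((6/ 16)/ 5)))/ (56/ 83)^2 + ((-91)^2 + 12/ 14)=116839123/ 14112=8279.42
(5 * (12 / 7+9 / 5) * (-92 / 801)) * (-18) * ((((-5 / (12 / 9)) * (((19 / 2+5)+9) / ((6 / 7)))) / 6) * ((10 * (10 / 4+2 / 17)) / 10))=-1629.45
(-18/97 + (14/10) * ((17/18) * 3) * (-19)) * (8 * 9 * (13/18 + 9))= -15389990/291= -52886.56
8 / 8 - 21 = -20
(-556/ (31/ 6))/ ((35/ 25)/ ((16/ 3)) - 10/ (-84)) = -5604480/ 19871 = -282.04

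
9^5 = 59049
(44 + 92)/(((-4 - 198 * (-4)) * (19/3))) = 102/3743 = 0.03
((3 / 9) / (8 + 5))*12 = 4 / 13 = 0.31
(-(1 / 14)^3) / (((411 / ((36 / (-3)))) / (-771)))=-771 / 93982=-0.01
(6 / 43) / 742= 3 / 15953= 0.00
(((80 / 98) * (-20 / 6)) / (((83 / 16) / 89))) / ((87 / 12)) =-2278400 / 353829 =-6.44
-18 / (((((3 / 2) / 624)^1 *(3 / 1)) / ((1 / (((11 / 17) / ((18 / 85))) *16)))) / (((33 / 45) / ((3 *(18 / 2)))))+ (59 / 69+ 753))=-0.02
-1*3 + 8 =5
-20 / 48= -5 / 12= -0.42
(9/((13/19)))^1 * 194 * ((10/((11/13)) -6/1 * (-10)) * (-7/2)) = -91726110/143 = -641441.33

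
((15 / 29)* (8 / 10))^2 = 144 / 841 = 0.17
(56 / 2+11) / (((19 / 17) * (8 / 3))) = 1989 / 152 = 13.09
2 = 2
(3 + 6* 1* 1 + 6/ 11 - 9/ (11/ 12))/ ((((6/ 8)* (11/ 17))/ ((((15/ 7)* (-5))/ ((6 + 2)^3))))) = 0.01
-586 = -586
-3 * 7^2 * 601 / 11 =-8031.55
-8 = -8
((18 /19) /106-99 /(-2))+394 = 893227 /2014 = 443.51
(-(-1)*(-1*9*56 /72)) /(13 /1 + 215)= -7 /228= -0.03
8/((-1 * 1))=-8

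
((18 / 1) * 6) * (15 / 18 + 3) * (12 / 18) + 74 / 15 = 4214 / 15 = 280.93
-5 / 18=-0.28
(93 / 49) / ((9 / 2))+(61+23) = 12410 / 147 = 84.42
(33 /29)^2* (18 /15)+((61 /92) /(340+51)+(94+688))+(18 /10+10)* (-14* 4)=3713656693 /30252452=122.76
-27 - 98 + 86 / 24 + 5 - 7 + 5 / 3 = -487 / 4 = -121.75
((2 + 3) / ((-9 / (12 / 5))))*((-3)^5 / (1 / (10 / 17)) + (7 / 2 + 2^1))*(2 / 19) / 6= 9346 / 2907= 3.21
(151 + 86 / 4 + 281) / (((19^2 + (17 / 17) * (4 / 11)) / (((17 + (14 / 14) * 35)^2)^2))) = 36473996416 / 3975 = 9175848.15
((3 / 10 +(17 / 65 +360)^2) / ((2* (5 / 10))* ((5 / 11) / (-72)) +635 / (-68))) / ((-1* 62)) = 224.02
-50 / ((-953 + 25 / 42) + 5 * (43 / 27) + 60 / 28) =18900 / 356189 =0.05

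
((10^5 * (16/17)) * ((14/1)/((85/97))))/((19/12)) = 5214720000/5491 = 949684.94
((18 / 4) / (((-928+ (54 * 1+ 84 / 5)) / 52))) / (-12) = 195 / 8572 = 0.02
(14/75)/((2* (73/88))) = 616/5475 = 0.11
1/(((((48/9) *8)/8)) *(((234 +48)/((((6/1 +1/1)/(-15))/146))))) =-7/3293760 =-0.00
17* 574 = 9758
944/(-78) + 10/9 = -1286/117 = -10.99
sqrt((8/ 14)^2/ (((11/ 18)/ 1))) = 12* sqrt(22)/ 77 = 0.73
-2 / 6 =-1 / 3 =-0.33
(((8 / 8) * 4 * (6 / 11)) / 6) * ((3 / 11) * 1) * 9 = 108 / 121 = 0.89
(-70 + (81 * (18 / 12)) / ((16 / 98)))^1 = 10787 / 16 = 674.19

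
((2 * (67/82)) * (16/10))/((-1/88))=-47168/205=-230.09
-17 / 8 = -2.12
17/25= 0.68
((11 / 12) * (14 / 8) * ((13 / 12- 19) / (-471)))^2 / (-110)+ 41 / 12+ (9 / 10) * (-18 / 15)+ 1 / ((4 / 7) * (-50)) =8470183639433 / 3680075980800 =2.30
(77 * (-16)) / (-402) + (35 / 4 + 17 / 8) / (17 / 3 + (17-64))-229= -45102157 / 199392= -226.20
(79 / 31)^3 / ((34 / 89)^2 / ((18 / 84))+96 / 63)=82012600299 / 10926147160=7.51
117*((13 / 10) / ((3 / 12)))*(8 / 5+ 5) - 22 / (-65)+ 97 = 1336653 / 325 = 4112.78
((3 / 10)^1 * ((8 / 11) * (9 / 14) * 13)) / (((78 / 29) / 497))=18531 / 55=336.93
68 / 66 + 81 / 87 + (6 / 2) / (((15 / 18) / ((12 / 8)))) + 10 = 17.36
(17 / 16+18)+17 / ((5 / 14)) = 5333 / 80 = 66.66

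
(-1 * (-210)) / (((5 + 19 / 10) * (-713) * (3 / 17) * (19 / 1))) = -11900 / 934743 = -0.01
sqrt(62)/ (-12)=-sqrt(62)/ 12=-0.66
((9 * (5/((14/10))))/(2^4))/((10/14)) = 45/16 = 2.81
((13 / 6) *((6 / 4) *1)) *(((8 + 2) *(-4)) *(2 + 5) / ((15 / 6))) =-364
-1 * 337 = -337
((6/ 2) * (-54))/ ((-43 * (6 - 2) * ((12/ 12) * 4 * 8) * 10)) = 81/ 27520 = 0.00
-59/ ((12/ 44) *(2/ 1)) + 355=1481/ 6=246.83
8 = 8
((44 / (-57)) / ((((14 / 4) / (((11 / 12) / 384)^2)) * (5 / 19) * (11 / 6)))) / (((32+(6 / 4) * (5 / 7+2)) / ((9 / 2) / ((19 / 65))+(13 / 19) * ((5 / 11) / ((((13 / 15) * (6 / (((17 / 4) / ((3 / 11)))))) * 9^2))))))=-13770889 / 12377023119360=-0.00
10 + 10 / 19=200 / 19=10.53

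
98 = 98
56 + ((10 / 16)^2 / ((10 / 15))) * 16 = 523 / 8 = 65.38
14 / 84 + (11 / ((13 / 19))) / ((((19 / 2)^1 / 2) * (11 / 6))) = 157 / 78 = 2.01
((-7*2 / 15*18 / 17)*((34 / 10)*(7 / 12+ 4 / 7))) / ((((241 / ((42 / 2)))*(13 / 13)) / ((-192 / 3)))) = 130368 / 6025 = 21.64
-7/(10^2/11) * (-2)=77/50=1.54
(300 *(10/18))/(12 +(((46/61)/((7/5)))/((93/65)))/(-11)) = 36401750/2613451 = 13.93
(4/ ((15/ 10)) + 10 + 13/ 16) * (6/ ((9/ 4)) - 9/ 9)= 3235/ 144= 22.47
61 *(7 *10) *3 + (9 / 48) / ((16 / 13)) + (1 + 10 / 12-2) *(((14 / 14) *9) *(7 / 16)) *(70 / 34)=55743903 / 4352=12808.80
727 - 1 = 726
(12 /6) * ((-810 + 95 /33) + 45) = -50300 /33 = -1524.24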